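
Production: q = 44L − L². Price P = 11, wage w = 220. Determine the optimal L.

The marginal product of L is MP_L = 44 − 2L.
A price-taking firm hires until the value of the marginal product equals the wage: P·MP_L = w, so 11·(44 − 2L) = 220.
Then 44 − 2L = 20, giving L = 12.

L* = 12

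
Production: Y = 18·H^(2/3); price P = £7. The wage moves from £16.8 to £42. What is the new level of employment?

From P·MP_H = w with MP_H = 12·H^(-1/3), the labor demand is H(w) = (84/w)^(3).
At w = 16.8: H = 125. At w = 42: H = 8.

H* = 8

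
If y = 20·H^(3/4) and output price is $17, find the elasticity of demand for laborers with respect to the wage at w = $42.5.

MP_H = (3/4)·20·H^(-1/4), so P·MP_H = w gives 255·H^(-1/4) = w.
Solving, H(w) = (255/w)^(4). This is a constant-elasticity form: H ∝ w^(−4), so ε = −4.

ε = -4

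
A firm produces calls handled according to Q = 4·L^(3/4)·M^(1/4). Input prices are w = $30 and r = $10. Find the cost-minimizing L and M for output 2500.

Cost minimization requires the marginal rate of technical substitution to equal the input-price ratio: MP_L/MP_M = w/r.
Here MP_L/MP_M = (3/4)·(M/L)/(1/4) = 3·(M/L). Setting this equal to 30/10 = 3 gives M = L.
Substituting into Q = 2500: 4·L^(3/4)·(L)^(1/4) = 2500.
Solving, L = 625 and M = 625.

L* = 625, M* = 625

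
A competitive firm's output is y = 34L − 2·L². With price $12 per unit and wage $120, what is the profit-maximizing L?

L* = 6

The marginal product of L is MP_L = 34 − 4L.
A price-taking firm hires until the value of the marginal product equals the wage: P·MP_L = w, so 12·(34 − 4L) = 120.
Then 34 − 4L = 10, giving L = 6.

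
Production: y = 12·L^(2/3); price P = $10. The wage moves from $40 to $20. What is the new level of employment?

L* = 64

From P·MP_L = w with MP_L = 8·L^(-1/3), the labor demand is L(w) = (80/w)^(3).
At w = 40: L = 8. At w = 20: L = 64.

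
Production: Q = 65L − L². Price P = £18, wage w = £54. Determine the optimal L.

L* = 31

The marginal product of L is MP_L = 65 − 2L.
A price-taking firm hires until the value of the marginal product equals the wage: P·MP_L = w, so 18·(65 − 2L) = 54.
Then 65 − 2L = 3, giving L = 31.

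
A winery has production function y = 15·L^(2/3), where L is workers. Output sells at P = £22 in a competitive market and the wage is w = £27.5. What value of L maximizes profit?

MP_L = (2/3)·15·L^(-1/3) = 10·L^(-1/3).
Profit maximization for a price taker requires P·MP_L = w: 22·10·L^(-1/3) = 27.5.
So L^(-1/3) = 0.125, which gives L = 512.

L* = 512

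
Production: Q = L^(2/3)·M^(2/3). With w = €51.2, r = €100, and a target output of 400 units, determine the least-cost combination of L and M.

Cost minimization requires the marginal rate of technical substitution to equal the input-price ratio: MP_L/MP_M = w/r.
Here MP_L/MP_M = (2/3)·(M/L)/(2/3) = (M/L). Setting this equal to 51.2/100 = 0.512 gives M = 0.512L.
Substituting into Q = 400: L^(2/3)·(0.512L)^(2/3) = 400.
Solving, L = 125 and M = 64.

L* = 125, M* = 64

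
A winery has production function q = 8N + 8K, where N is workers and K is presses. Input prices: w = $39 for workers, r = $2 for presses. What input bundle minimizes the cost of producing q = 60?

N* = 0, K* = 7.5

The inputs are perfect substitutes, so the firm uses whichever has the lower cost per unit of output.
Cost per unit of output via N is w/8 = 4.875; via K it is r/8 = 0.25. K is cheaper.
Producing q = 60 with K alone: N = 0, K = 7.5.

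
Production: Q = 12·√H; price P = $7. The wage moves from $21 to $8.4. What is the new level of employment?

H* = 25

From P·MP_H = w with MP_H = 6·H^(-1/2), the labor demand is H(w) = (42/w)^(2).
At w = 21: H = 4. At w = 8.4: H = 25.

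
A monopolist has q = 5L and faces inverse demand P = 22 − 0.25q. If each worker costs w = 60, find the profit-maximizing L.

Marginal revenue from the inverse demand is MR = 22 − 0.5q.
The marginal product is MP_L = 5.
A monopolist hires until marginal revenue product equals the wage: MR·MP_L = w.
(22 − 2.5L)·5 = 60, so L = 4.

L* = 4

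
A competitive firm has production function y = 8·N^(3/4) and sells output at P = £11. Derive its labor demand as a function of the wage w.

MP_N = (3/4)·8·N^(-1/4) = 6·N^(-1/4).
Setting P·MP_N = w: 66·N^(-1/4) = w.
Solving for N: N^(-1/4) = w/66, so N = (66/w)^(4).

N(w) = (66/w)^(4)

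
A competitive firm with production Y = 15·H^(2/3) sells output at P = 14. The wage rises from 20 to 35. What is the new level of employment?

From P·MP_H = w with MP_H = 10·H^(-1/3), the labor demand is H(w) = (140/w)^(3).
At w = 20: H = 343. At w = 35: H = 64.

H* = 64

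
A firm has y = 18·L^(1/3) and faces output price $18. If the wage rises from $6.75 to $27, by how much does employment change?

From P·MP_L = w with MP_L = 6·L^(-2/3), the labor demand is L(w) = (108/w)^(3/2).
At w = 6.75: L = 64. At w = 27: L = 8.
ΔL = 8 − 64 = -56.

ΔL = -56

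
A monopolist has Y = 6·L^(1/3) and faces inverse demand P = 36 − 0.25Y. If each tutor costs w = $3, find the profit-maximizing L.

Marginal revenue from the inverse demand is MR = 36 − 0.5Y.
The marginal product is MP_L = 2·L^(-2/3).
A monopolist hires until marginal revenue product equals the wage: MR·MP_L = w.
At L, Y = 6·L^(1/3). Substituting and solving: (36 − 3·L^(1/3))·2·L^(-2/3) = 3 gives L = 64.

L* = 64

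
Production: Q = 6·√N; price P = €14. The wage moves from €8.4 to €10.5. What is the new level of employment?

N* = 16

From P·MP_N = w with MP_N = 3·N^(-1/2), the labor demand is N(w) = (42/w)^(2).
At w = 8.4: N = 25. At w = 10.5: N = 16.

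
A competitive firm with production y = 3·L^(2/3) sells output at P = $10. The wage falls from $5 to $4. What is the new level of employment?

L* = 125

From P·MP_L = w with MP_L = 2·L^(-1/3), the labor demand is L(w) = (20/w)^(3).
At w = 5: L = 64. At w = 4: L = 125.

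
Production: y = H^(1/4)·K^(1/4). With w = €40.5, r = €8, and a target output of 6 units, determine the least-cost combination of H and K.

H* = 16, K* = 81

Cost minimization requires the marginal rate of technical substitution to equal the input-price ratio: MP_H/MP_K = w/r.
Here MP_H/MP_K = (1/4)·(K/H)/(1/4) = (K/H). Setting this equal to 40.5/8 = 5.0625 gives K = 5.0625H.
Substituting into y = 6: H^(1/4)·(5.0625H)^(1/4) = 6.
Solving, H = 16 and K = 81.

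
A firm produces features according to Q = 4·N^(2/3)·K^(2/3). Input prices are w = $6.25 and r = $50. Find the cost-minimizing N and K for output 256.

Cost minimization requires the marginal rate of technical substitution to equal the input-price ratio: MP_N/MP_K = w/r.
Here MP_N/MP_K = (2/3)·(K/N)/(2/3) = (K/N). Setting this equal to 6.25/50 = 0.125 gives K = 0.125N.
Substituting into Q = 256: 4·N^(2/3)·(0.125N)^(2/3) = 256.
Solving, N = 64 and K = 8.

N* = 64, K* = 8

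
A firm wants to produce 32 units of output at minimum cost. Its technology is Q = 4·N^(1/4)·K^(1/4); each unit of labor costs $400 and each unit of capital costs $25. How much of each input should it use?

N* = 16, K* = 256

Cost minimization requires the marginal rate of technical substitution to equal the input-price ratio: MP_N/MP_K = w/r.
Here MP_N/MP_K = (1/4)·(K/N)/(1/4) = (K/N). Setting this equal to 400/25 = 16 gives K = 16N.
Substituting into Q = 32: 4·N^(1/4)·(16N)^(1/4) = 32.
Solving, N = 16 and K = 256.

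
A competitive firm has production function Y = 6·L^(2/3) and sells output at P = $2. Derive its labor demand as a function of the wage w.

MP_L = (2/3)·6·L^(-1/3) = 4·L^(-1/3).
Setting P·MP_L = w: 8·L^(-1/3) = w.
Solving for L: L^(-1/3) = w/8, so L = (8/w)^(3).

L(w) = 512/w³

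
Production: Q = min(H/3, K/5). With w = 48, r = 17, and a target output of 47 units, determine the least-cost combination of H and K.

With a fixed-proportions technology, the cost-minimizing bundle uses no slack in either input: H/3 = K/5 = Q.
So H = 3·47 = 141 and K = 5·47 = 235.

H* = 141, K* = 235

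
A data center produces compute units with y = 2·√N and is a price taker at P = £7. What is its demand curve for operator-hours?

N(w) = 49/w²

MP_N = (1/2)·2·N^(-1/2) = N^(-1/2).
Setting P·MP_N = w: 7·N^(-1/2) = w.
Solving for N: N^(-1/2) = w/7, so N = (7/w)^(2).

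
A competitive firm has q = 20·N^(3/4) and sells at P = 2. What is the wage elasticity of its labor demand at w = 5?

MP_N = (3/4)·20·N^(-1/4), so P·MP_N = w gives 30·N^(-1/4) = w.
Solving, N(w) = (30/w)^(4). This is a constant-elasticity form: N ∝ w^(−4), so ε = −4.

ε = -4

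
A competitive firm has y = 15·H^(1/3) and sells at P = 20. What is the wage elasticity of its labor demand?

ε = -1.5

MP_H = (1/3)·15·H^(-2/3), so P·MP_H = w gives 100·H^(-2/3) = w.
Solving, H(w) = (100/w)^(3/2). This is a constant-elasticity form: H ∝ w^(−3/2), so ε = −3/2.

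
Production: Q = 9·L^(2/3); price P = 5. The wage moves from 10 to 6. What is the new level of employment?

L* = 125

From P·MP_L = w with MP_L = 6·L^(-1/3), the labor demand is L(w) = (30/w)^(3).
At w = 10: L = 27. At w = 6: L = 125.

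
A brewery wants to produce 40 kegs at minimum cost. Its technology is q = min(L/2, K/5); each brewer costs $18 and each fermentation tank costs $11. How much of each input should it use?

L* = 80, K* = 200

With a fixed-proportions technology, the cost-minimizing bundle uses no slack in either input: L/2 = K/5 = q.
So L = 2·40 = 80 and K = 5·40 = 200.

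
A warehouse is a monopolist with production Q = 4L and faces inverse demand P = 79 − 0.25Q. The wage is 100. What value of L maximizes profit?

Marginal revenue from the inverse demand is MR = 79 − 0.5Q.
The marginal product is MP_L = 4.
A monopolist hires until marginal revenue product equals the wage: MR·MP_L = w.
(79 − 2L)·4 = 100, so L = 27.

L* = 27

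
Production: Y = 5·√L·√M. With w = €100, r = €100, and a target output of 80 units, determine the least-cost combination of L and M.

Cost minimization requires the marginal rate of technical substitution to equal the input-price ratio: MP_L/MP_M = w/r.
Here MP_L/MP_M = (1/2)·(M/L)/(1/2) = (M/L). Setting this equal to 100/100 = 1 gives M = L.
Substituting into Y = 80: 5·L^(1/2)·(L)^(1/2) = 80.
Solving, L = 16 and M = 16.

L* = 16, M* = 16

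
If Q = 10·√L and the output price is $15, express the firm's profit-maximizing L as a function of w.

L(w) = 5625/w²

MP_L = (1/2)·10·L^(-1/2) = 5·L^(-1/2).
Setting P·MP_L = w: 75·L^(-1/2) = w.
Solving for L: L^(-1/2) = w/75, so L = (75/w)^(2).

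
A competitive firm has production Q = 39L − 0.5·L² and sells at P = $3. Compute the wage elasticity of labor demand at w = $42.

From P·MP_L = w with MP_L = 39 − L, labor demand is L(w) = 39 − w/3.
dL/dw = −1/(3) = -1/3.
At w = 42, L = 25, so ε = (dL/dw)·(w/L) = (-1/3)·(42/25) = -0.56.

ε = -0.56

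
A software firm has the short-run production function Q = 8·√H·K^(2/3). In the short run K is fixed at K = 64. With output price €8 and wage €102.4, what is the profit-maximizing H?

With K = 64, MP_H = (1/2)·8·H^(-1/2)·64^(2/3) = 64·H^(-1/2).
Profit maximization for a price taker requires P·MP_H = w: 8·64·H^(-1/2) = 102.4.
So H^(-1/2) = 0.2, which gives H = 25.

H* = 25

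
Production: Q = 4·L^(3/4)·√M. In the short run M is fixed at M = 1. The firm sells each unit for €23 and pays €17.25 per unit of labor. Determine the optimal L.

With M = 1, MP_L = (3/4)·4·L^(-1/4)·1^(1/2) = 3·L^(-1/4).
Profit maximization for a price taker requires P·MP_L = w: 23·3·L^(-1/4) = 17.25.
So L^(-1/4) = 0.25, which gives L = 256.

L* = 256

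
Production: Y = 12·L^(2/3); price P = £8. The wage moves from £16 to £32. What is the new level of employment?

L* = 8

From P·MP_L = w with MP_L = 8·L^(-1/3), the labor demand is L(w) = (64/w)^(3).
At w = 16: L = 64. At w = 32: L = 8.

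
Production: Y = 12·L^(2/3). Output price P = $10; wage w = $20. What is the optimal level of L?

MP_L = (2/3)·12·L^(-1/3) = 8·L^(-1/3).
Profit maximization for a price taker requires P·MP_L = w: 10·8·L^(-1/3) = 20.
So L^(-1/3) = 0.25, which gives L = 64.

L* = 64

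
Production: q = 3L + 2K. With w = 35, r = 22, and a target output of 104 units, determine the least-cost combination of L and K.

L* = 0, K* = 52

The inputs are perfect substitutes, so the firm uses whichever has the lower cost per unit of output.
Cost per unit of output via L is w/3 = 35/3; via K it is r/2 = 11. K is cheaper.
Producing q = 104 with K alone: L = 0, K = 52.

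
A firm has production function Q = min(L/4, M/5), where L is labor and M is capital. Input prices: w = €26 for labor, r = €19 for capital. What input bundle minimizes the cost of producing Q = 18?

L* = 72, M* = 90

With a fixed-proportions technology, the cost-minimizing bundle uses no slack in either input: L/4 = M/5 = Q.
So L = 4·18 = 72 and M = 5·18 = 90.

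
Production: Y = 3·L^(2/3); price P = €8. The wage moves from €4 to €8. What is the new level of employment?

From P·MP_L = w with MP_L = 2·L^(-1/3), the labor demand is L(w) = (16/w)^(3).
At w = 4: L = 64. At w = 8: L = 8.

L* = 8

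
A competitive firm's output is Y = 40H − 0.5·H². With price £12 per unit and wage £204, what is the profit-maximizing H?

The marginal product of H is MP_H = 40 − H.
A price-taking firm hires until the value of the marginal product equals the wage: P·MP_H = w, so 12·(40 − H) = 204.
Then 40 − H = 17, giving H = 23.

H* = 23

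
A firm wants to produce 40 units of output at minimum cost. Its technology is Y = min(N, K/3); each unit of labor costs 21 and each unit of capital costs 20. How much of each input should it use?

N* = 40, K* = 120

With a fixed-proportions technology, the cost-minimizing bundle uses no slack in either input: N = K/3 = Y.
So N = 40 and K = 3·40 = 120.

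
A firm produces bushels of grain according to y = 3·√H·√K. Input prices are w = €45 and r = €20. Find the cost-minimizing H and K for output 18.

H* = 4, K* = 9

Cost minimization requires the marginal rate of technical substitution to equal the input-price ratio: MP_H/MP_K = w/r.
Here MP_H/MP_K = (1/2)·(K/H)/(1/2) = (K/H). Setting this equal to 45/20 = 2.25 gives K = 2.25H.
Substituting into y = 18: 3·H^(1/2)·(2.25H)^(1/2) = 18.
Solving, H = 4 and K = 9.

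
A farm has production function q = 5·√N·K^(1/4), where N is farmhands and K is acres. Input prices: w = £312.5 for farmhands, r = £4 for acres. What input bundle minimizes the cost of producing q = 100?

Cost minimization requires the marginal rate of technical substitution to equal the input-price ratio: MP_N/MP_K = w/r.
Here MP_N/MP_K = (1/2)·(K/N)/(1/4) = 2·(K/N). Setting this equal to 312.5/4 = 78.125 gives K = 39.0625N.
Substituting into q = 100: 5·N^(1/2)·(39.0625N)^(1/4) = 100.
Solving, N = 16 and K = 625.

N* = 16, K* = 625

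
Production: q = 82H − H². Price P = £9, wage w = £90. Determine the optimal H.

The marginal product of H is MP_H = 82 − 2H.
A price-taking firm hires until the value of the marginal product equals the wage: P·MP_H = w, so 9·(82 − 2H) = 90.
Then 82 − 2H = 10, giving H = 36.

H* = 36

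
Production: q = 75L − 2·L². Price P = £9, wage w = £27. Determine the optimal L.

L* = 18

The marginal product of L is MP_L = 75 − 4L.
A price-taking firm hires until the value of the marginal product equals the wage: P·MP_L = w, so 9·(75 − 4L) = 27.
Then 75 − 4L = 3, giving L = 18.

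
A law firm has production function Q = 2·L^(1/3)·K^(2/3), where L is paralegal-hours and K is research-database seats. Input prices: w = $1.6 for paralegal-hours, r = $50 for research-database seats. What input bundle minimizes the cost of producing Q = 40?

Cost minimization requires the marginal rate of technical substitution to equal the input-price ratio: MP_L/MP_K = w/r.
Here MP_L/MP_K = (1/3)·(K/L)/(2/3) = 0.5·(K/L). Setting this equal to 1.6/50 = 0.032 gives K = 0.064L.
Substituting into Q = 40: 2·L^(1/3)·(0.064L)^(2/3) = 40.
Solving, L = 125 and K = 8.

L* = 125, K* = 8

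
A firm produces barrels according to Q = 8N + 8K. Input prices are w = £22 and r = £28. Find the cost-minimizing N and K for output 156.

N* = 19.5, K* = 0

The inputs are perfect substitutes, so the firm uses whichever has the lower cost per unit of output.
Cost per unit of output via N is w/8 = 2.75; via K it is r/8 = 3.5. N is cheaper.
Producing Q = 156 with N alone: N = 19.5, K = 0.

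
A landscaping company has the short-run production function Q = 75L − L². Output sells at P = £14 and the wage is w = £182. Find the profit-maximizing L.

The marginal product of L is MP_L = 75 − 2L.
A price-taking firm hires until the value of the marginal product equals the wage: P·MP_L = w, so 14·(75 − 2L) = 182.
Then 75 − 2L = 13, giving L = 31.

L* = 31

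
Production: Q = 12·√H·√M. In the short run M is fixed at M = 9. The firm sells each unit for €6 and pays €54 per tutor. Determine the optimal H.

With M = 9, MP_H = (1/2)·12·H^(-1/2)·9^(1/2) = 18·H^(-1/2).
Profit maximization for a price taker requires P·MP_H = w: 6·18·H^(-1/2) = 54.
So H^(-1/2) = 0.5, which gives H = 4.

H* = 4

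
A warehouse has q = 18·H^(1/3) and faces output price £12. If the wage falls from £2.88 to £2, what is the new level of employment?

From P·MP_H = w with MP_H = 6·H^(-2/3), the labor demand is H(w) = (72/w)^(3/2).
At w = 2.88: H = 125. At w = 2: H = 216.

H* = 216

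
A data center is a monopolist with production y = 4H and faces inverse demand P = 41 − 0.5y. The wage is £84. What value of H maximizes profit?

Marginal revenue from the inverse demand is MR = 41 − y.
The marginal product is MP_H = 4.
A monopolist hires until marginal revenue product equals the wage: MR·MP_H = w.
(41 − 4H)·4 = 84, so H = 5.

H* = 5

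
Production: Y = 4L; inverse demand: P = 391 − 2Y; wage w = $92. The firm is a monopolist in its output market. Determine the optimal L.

L* = 23

Marginal revenue from the inverse demand is MR = 391 − 4Y.
The marginal product is MP_L = 4.
A monopolist hires until marginal revenue product equals the wage: MR·MP_L = w.
(391 − 16L)·4 = 92, so L = 23.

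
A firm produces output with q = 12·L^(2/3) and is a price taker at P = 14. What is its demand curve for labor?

MP_L = (2/3)·12·L^(-1/3) = 8·L^(-1/3).
Setting P·MP_L = w: 112·L^(-1/3) = w.
Solving for L: L^(-1/3) = w/112, so L = (112/w)^(3).

L(w) = 1404928/w³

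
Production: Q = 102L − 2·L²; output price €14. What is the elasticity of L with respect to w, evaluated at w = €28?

ε = -0.02

From P·MP_L = w with MP_L = 102 − 4L, labor demand is L(w) = (102 − w/14)/4.
dL/dw = −1/(56) = -1/56.
At w = 28, L = 25, so ε = (dL/dw)·(w/L) = (-1/56)·(28/25) = -0.02.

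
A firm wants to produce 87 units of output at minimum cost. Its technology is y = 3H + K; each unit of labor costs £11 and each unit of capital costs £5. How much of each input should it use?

The inputs are perfect substitutes, so the firm uses whichever has the lower cost per unit of output.
Cost per unit of output via H is 11/3; via K it is 5. H is cheaper.
Producing y = 87 with H alone: H = 29, K = 0.

H* = 29, K* = 0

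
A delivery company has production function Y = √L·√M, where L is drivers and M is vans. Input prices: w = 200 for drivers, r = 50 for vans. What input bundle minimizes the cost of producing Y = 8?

Cost minimization requires the marginal rate of technical substitution to equal the input-price ratio: MP_L/MP_M = w/r.
Here MP_L/MP_M = (1/2)·(M/L)/(1/2) = (M/L). Setting this equal to 200/50 = 4 gives M = 4L.
Substituting into Y = 8: L^(1/2)·(4L)^(1/2) = 8.
Solving, L = 4 and M = 16.

L* = 4, M* = 16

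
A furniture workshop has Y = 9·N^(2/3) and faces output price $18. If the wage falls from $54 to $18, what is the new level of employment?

From P·MP_N = w with MP_N = 6·N^(-1/3), the labor demand is N(w) = (108/w)^(3).
At w = 54: N = 8. At w = 18: N = 216.

N* = 216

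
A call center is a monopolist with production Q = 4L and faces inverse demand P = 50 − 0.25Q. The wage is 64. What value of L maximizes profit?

Marginal revenue from the inverse demand is MR = 50 − 0.5Q.
The marginal product is MP_L = 4.
A monopolist hires until marginal revenue product equals the wage: MR·MP_L = w.
(50 − 2L)·4 = 64, so L = 17.

L* = 17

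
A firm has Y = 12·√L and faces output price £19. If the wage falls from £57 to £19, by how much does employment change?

ΔL = 32

From P·MP_L = w with MP_L = 6·L^(-1/2), the labor demand is L(w) = (114/w)^(2).
At w = 57: L = 4. At w = 19: L = 36.
ΔL = 36 − 4 = 32.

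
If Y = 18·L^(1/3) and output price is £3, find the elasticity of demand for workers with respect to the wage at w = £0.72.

ε = -1.5

MP_L = (1/3)·18·L^(-2/3), so P·MP_L = w gives 18·L^(-2/3) = w.
Solving, L(w) = (18/w)^(3/2). This is a constant-elasticity form: L ∝ w^(−3/2), so ε = −3/2.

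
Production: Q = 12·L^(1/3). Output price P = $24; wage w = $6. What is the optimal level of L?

L* = 64

MP_L = (1/3)·12·L^(-2/3) = 4·L^(-2/3).
Profit maximization for a price taker requires P·MP_L = w: 24·4·L^(-2/3) = 6.
So L^(-2/3) = 0.0625, which gives L = 64.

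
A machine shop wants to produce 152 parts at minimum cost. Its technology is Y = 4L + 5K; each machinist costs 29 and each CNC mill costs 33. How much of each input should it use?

The inputs are perfect substitutes, so the firm uses whichever has the lower cost per unit of output.
Cost per unit of output via L is w/4 = 7.25; via K it is r/5 = 6.6. K is cheaper.
Producing Y = 152 with K alone: L = 0, K = 30.4.

L* = 0, K* = 30.4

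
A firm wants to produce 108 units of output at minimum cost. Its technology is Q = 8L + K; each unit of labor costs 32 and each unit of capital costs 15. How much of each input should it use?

L* = 13.5, K* = 0

The inputs are perfect substitutes, so the firm uses whichever has the lower cost per unit of output.
Cost per unit of output via L is 4; via K it is 15. L is cheaper.
Producing Q = 108 with L alone: L = 13.5, K = 0.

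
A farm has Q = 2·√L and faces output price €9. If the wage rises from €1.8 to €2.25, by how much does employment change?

ΔL = -9

From P·MP_L = w with MP_L = L^(-1/2), the labor demand is L(w) = (9/w)^(2).
At w = 1.8: L = 25. At w = 2.25: L = 16.
ΔL = 16 − 25 = -9.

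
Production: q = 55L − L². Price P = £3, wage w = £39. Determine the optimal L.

L* = 21

The marginal product of L is MP_L = 55 − 2L.
A price-taking firm hires until the value of the marginal product equals the wage: P·MP_L = w, so 3·(55 − 2L) = 39.
Then 55 − 2L = 13, giving L = 21.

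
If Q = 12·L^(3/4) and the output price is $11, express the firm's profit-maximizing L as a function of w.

L(w) = (99/w)^(4)

MP_L = (3/4)·12·L^(-1/4) = 9·L^(-1/4).
Setting P·MP_L = w: 99·L^(-1/4) = w.
Solving for L: L^(-1/4) = w/99, so L = (99/w)^(4).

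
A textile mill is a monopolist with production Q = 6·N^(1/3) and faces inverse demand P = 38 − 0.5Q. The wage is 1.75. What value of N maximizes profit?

Marginal revenue from the inverse demand is MR = 38 − Q.
The marginal product is MP_N = 2·N^(-2/3).
A monopolist hires until marginal revenue product equals the wage: MR·MP_N = w.
At N, Q = 6·N^(1/3). Substituting and solving: (38 − 6·N^(1/3))·2·N^(-2/3) = 1.75 gives N = 64.

N* = 64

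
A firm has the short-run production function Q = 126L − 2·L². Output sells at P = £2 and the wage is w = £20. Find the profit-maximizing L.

The marginal product of L is MP_L = 126 − 4L.
A price-taking firm hires until the value of the marginal product equals the wage: P·MP_L = w, so 2·(126 − 4L) = 20.
Then 126 − 4L = 10, giving L = 29.

L* = 29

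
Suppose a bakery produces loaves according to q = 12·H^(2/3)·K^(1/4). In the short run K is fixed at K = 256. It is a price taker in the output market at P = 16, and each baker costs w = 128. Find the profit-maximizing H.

H* = 64

With K = 256, MP_H = (2/3)·12·H^(-1/3)·256^(1/4) = 32·H^(-1/3).
Profit maximization for a price taker requires P·MP_H = w: 16·32·H^(-1/3) = 128.
So H^(-1/3) = 0.25, which gives H = 64.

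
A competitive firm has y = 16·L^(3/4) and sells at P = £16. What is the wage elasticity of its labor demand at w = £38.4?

MP_L = (3/4)·16·L^(-1/4), so P·MP_L = w gives 192·L^(-1/4) = w.
Solving, L(w) = (192/w)^(4). This is a constant-elasticity form: L ∝ w^(−4), so ε = −4.

ε = -4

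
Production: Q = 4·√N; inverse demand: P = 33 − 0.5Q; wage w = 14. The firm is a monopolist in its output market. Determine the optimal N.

Marginal revenue from the inverse demand is MR = 33 − Q.
The marginal product is MP_N = 2·N^(-1/2).
A monopolist hires until marginal revenue product equals the wage: MR·MP_N = w.
At N, Q = 4·√N. Substituting and solving: (33 − 4·√N)·2·N^(-1/2) = 14 gives N = 9.

N* = 9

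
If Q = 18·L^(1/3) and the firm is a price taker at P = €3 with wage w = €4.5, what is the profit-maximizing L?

L* = 8

MP_L = (1/3)·18·L^(-2/3) = 6·L^(-2/3).
Profit maximization for a price taker requires P·MP_L = w: 3·6·L^(-2/3) = 4.5.
So L^(-2/3) = 0.25, which gives L = 8.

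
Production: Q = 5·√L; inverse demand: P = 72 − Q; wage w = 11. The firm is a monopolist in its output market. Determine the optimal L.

Marginal revenue from the inverse demand is MR = 72 − 2Q.
The marginal product is MP_L = 2.5·L^(-1/2).
A monopolist hires until marginal revenue product equals the wage: MR·MP_L = w.
At L, Q = 5·√L. Substituting and solving: (72 − 10·√L)·2.5·L^(-1/2) = 11 gives L = 25.

L* = 25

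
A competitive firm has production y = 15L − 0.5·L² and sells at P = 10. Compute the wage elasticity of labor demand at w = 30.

ε = -0.25

From P·MP_L = w with MP_L = 15 − L, labor demand is L(w) = 15 − w/10.
dL/dw = −1/(10) = -0.1.
At w = 30, L = 12, so ε = (dL/dw)·(w/L) = (-0.1)·(30/12) = -0.25.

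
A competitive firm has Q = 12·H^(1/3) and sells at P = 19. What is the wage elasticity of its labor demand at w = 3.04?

ε = -1.5

MP_H = (1/3)·12·H^(-2/3), so P·MP_H = w gives 76·H^(-2/3) = w.
Solving, H(w) = (76/w)^(3/2). This is a constant-elasticity form: H ∝ w^(−3/2), so ε = −3/2.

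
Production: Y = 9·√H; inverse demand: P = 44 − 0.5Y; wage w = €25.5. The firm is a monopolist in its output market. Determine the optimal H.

Marginal revenue from the inverse demand is MR = 44 − Y.
The marginal product is MP_H = 4.5·H^(-1/2).
A monopolist hires until marginal revenue product equals the wage: MR·MP_H = w.
At H, Y = 9·√H. Substituting and solving: (44 − 9·√H)·4.5·H^(-1/2) = 25.5 gives H = 9.

H* = 9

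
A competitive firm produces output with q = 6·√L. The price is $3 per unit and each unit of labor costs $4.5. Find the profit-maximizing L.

L* = 4

MP_L = (1/2)·6·L^(-1/2) = 3·L^(-1/2).
Profit maximization for a price taker requires P·MP_L = w: 3·3·L^(-1/2) = 4.5.
So L^(-1/2) = 0.5, which gives L = 4.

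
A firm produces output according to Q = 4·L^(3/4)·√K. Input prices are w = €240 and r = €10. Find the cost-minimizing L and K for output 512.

Cost minimization requires the marginal rate of technical substitution to equal the input-price ratio: MP_L/MP_K = w/r.
Here MP_L/MP_K = (3/4)·(K/L)/(1/2) = 1.5·(K/L). Setting this equal to 240/10 = 24 gives K = 16L.
Substituting into Q = 512: 4·L^(3/4)·(16L)^(1/2) = 512.
Solving, L = 16 and K = 256.

L* = 16, K* = 256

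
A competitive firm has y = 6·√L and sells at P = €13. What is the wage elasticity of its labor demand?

MP_L = (1/2)·6·L^(-1/2), so P·MP_L = w gives 39·L^(-1/2) = w.
Solving, L(w) = (39/w)^(2). This is a constant-elasticity form: L ∝ w^(−2), so ε = −2.

ε = -2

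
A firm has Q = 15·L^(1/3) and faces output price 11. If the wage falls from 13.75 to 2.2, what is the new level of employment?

From P·MP_L = w with MP_L = 5·L^(-2/3), the labor demand is L(w) = (55/w)^(3/2).
At w = 13.75: L = 8. At w = 2.2: L = 125.

L* = 125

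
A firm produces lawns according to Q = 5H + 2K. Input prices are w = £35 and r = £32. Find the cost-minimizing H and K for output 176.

The inputs are perfect substitutes, so the firm uses whichever has the lower cost per unit of output.
Cost per unit of output via H is w/5 = 7; via K it is r/2 = 16. H is cheaper.
Producing Q = 176 with H alone: H = 35.2, K = 0.

H* = 35.2, K* = 0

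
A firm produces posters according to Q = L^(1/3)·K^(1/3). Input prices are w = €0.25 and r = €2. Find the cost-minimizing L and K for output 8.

L* = 64, K* = 8

Cost minimization requires the marginal rate of technical substitution to equal the input-price ratio: MP_L/MP_K = w/r.
Here MP_L/MP_K = (1/3)·(K/L)/(1/3) = (K/L). Setting this equal to 0.25/2 = 0.125 gives K = 0.125L.
Substituting into Q = 8: L^(1/3)·(0.125L)^(1/3) = 8.
Solving, L = 64 and K = 8.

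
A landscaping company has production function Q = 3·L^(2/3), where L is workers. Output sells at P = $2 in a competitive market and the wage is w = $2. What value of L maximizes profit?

MP_L = (2/3)·3·L^(-1/3) = 2·L^(-1/3).
Profit maximization for a price taker requires P·MP_L = w: 2·2·L^(-1/3) = 2.
So L^(-1/3) = 0.5, which gives L = 8.

L* = 8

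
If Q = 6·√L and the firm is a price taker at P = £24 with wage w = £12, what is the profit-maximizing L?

MP_L = (1/2)·6·L^(-1/2) = 3·L^(-1/2).
Profit maximization for a price taker requires P·MP_L = w: 24·3·L^(-1/2) = 12.
So L^(-1/2) = 1/6, which gives L = 36.

L* = 36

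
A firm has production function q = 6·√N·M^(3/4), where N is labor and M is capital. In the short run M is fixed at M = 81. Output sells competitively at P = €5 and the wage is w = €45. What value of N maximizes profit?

With M = 81, MP_N = (1/2)·6·N^(-1/2)·81^(3/4) = 81·N^(-1/2).
Profit maximization for a price taker requires P·MP_N = w: 5·81·N^(-1/2) = 45.
So N^(-1/2) = 1/9, which gives N = 81.

N* = 81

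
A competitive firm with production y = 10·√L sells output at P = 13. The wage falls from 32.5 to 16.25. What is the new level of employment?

From P·MP_L = w with MP_L = 5·L^(-1/2), the labor demand is L(w) = (65/w)^(2).
At w = 32.5: L = 4. At w = 16.25: L = 16.

L* = 16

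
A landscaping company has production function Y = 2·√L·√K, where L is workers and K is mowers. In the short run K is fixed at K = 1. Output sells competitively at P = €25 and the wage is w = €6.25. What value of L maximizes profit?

With K = 1, MP_L = (1/2)·2·L^(-1/2)·1^(1/2) = L^(-1/2).
Profit maximization for a price taker requires P·MP_L = w: 25·L^(-1/2) = 6.25.
So L^(-1/2) = 0.25, which gives L = 16.

L* = 16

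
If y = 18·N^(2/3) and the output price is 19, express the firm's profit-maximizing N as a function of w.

MP_N = (2/3)·18·N^(-1/3) = 12·N^(-1/3).
Setting P·MP_N = w: 228·N^(-1/3) = w.
Solving for N: N^(-1/3) = w/228, so N = (228/w)^(3).

N(w) = (228/w)^(3)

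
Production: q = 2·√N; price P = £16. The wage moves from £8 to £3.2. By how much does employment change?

ΔN = 21

From P·MP_N = w with MP_N = N^(-1/2), the labor demand is N(w) = (16/w)^(2).
At w = 8: N = 4. At w = 3.2: N = 25.
ΔN = 25 − 4 = 21.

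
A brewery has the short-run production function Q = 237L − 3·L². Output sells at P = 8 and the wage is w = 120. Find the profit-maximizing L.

L* = 37

The marginal product of L is MP_L = 237 − 6L.
A price-taking firm hires until the value of the marginal product equals the wage: P·MP_L = w, so 8·(237 − 6L) = 120.
Then 237 − 6L = 15, giving L = 37.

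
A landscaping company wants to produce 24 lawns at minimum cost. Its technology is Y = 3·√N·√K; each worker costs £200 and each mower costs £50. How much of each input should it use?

N* = 4, K* = 16

Cost minimization requires the marginal rate of technical substitution to equal the input-price ratio: MP_N/MP_K = w/r.
Here MP_N/MP_K = (1/2)·(K/N)/(1/2) = (K/N). Setting this equal to 200/50 = 4 gives K = 4N.
Substituting into Y = 24: 3·N^(1/2)·(4N)^(1/2) = 24.
Solving, N = 4 and K = 16.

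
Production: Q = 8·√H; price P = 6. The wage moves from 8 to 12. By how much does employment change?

From P·MP_H = w with MP_H = 4·H^(-1/2), the labor demand is H(w) = (24/w)^(2).
At w = 8: H = 9. At w = 12: H = 4.
ΔH = 4 − 9 = -5.

ΔH = -5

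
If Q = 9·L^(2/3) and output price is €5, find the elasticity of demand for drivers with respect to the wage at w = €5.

ε = -3

MP_L = (2/3)·9·L^(-1/3), so P·MP_L = w gives 30·L^(-1/3) = w.
Solving, L(w) = (30/w)^(3). This is a constant-elasticity form: L ∝ w^(−3), so ε = −3.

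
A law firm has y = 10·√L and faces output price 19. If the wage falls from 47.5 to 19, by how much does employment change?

ΔL = 21

From P·MP_L = w with MP_L = 5·L^(-1/2), the labor demand is L(w) = (95/w)^(2).
At w = 47.5: L = 4. At w = 19: L = 25.
ΔL = 25 − 4 = 21.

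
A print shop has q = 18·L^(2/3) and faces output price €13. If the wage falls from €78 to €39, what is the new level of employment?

From P·MP_L = w with MP_L = 12·L^(-1/3), the labor demand is L(w) = (156/w)^(3).
At w = 78: L = 8. At w = 39: L = 64.

L* = 64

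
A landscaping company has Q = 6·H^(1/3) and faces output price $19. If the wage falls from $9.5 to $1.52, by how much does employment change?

ΔH = 117

From P·MP_H = w with MP_H = 2·H^(-2/3), the labor demand is H(w) = (38/w)^(3/2).
At w = 9.5: H = 8. At w = 1.52: H = 125.
ΔH = 125 − 8 = 117.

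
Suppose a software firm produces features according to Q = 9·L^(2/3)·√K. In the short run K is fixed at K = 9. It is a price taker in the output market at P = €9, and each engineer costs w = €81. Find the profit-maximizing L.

L* = 8

With K = 9, MP_L = (2/3)·9·L^(-1/3)·9^(1/2) = 18·L^(-1/3).
Profit maximization for a price taker requires P·MP_L = w: 9·18·L^(-1/3) = 81.
So L^(-1/3) = 0.5, which gives L = 8.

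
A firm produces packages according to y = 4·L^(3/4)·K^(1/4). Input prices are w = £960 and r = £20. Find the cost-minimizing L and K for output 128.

Cost minimization requires the marginal rate of technical substitution to equal the input-price ratio: MP_L/MP_K = w/r.
Here MP_L/MP_K = (3/4)·(K/L)/(1/4) = 3·(K/L). Setting this equal to 960/20 = 48 gives K = 16L.
Substituting into y = 128: 4·L^(3/4)·(16L)^(1/4) = 128.
Solving, L = 16 and K = 256.

L* = 16, K* = 256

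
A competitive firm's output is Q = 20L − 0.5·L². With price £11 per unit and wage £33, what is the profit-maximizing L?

L* = 17

The marginal product of L is MP_L = 20 − L.
A price-taking firm hires until the value of the marginal product equals the wage: P·MP_L = w, so 11·(20 − L) = 33.
Then 20 − L = 3, giving L = 17.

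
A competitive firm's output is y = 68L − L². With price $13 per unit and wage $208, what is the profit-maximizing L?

L* = 26

The marginal product of L is MP_L = 68 − 2L.
A price-taking firm hires until the value of the marginal product equals the wage: P·MP_L = w, so 13·(68 − 2L) = 208.
Then 68 − 2L = 16, giving L = 26.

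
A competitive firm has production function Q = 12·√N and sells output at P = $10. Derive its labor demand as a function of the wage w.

N(w) = 3600/w²

MP_N = (1/2)·12·N^(-1/2) = 6·N^(-1/2).
Setting P·MP_N = w: 60·N^(-1/2) = w.
Solving for N: N^(-1/2) = w/60, so N = (60/w)^(2).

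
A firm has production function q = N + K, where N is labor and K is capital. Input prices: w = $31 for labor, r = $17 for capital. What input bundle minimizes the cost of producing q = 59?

The inputs are perfect substitutes, so the firm uses whichever has the lower cost per unit of output.
Cost per unit of output via N is 31; via K it is 17. K is cheaper.
Producing q = 59 with K alone: N = 0, K = 59.

N* = 0, K* = 59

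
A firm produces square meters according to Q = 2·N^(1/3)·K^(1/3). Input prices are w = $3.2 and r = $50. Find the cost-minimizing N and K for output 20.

Cost minimization requires the marginal rate of technical substitution to equal the input-price ratio: MP_N/MP_K = w/r.
Here MP_N/MP_K = (1/3)·(K/N)/(1/3) = (K/N). Setting this equal to 3.2/50 = 0.064 gives K = 0.064N.
Substituting into Q = 20: 2·N^(1/3)·(0.064N)^(1/3) = 20.
Solving, N = 125 and K = 8.

N* = 125, K* = 8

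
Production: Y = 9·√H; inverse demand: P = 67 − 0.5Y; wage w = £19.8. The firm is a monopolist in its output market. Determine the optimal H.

Marginal revenue from the inverse demand is MR = 67 − Y.
The marginal product is MP_H = 4.5·H^(-1/2).
A monopolist hires until marginal revenue product equals the wage: MR·MP_H = w.
At H, Y = 9·√H. Substituting and solving: (67 − 9·√H)·4.5·H^(-1/2) = 19.8 gives H = 25.

H* = 25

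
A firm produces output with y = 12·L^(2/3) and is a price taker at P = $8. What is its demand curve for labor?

L(w) = 262144/w³

MP_L = (2/3)·12·L^(-1/3) = 8·L^(-1/3).
Setting P·MP_L = w: 64·L^(-1/3) = w.
Solving for L: L^(-1/3) = w/64, so L = (64/w)^(3).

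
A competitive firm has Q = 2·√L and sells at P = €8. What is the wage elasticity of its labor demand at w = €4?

MP_L = (1/2)·2·L^(-1/2), so P·MP_L = w gives 8·L^(-1/2) = w.
Solving, L(w) = (8/w)^(2). This is a constant-elasticity form: L ∝ w^(−2), so ε = −2.

ε = -2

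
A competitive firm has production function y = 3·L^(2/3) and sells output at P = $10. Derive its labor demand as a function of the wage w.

L(w) = 8000/w³

MP_L = (2/3)·3·L^(-1/3) = 2·L^(-1/3).
Setting P·MP_L = w: 20·L^(-1/3) = w.
Solving for L: L^(-1/3) = w/20, so L = (20/w)^(3).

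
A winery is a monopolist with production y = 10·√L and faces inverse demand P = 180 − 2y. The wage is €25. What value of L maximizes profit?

L* = 16

Marginal revenue from the inverse demand is MR = 180 − 4y.
The marginal product is MP_L = 5·L^(-1/2).
A monopolist hires until marginal revenue product equals the wage: MR·MP_L = w.
At L, y = 10·√L. Substituting and solving: (180 − 40·√L)·5·L^(-1/2) = 25 gives L = 16.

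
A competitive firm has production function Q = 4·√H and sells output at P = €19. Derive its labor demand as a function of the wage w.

MP_H = (1/2)·4·H^(-1/2) = 2·H^(-1/2).
Setting P·MP_H = w: 38·H^(-1/2) = w.
Solving for H: H^(-1/2) = w/38, so H = (38/w)^(2).

H(w) = 1444/w²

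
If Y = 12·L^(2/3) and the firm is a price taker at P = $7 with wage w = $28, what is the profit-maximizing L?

MP_L = (2/3)·12·L^(-1/3) = 8·L^(-1/3).
Profit maximization for a price taker requires P·MP_L = w: 7·8·L^(-1/3) = 28.
So L^(-1/3) = 0.5, which gives L = 8.

L* = 8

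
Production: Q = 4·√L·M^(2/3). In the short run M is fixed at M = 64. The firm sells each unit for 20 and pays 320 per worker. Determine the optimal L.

With M = 64, MP_L = (1/2)·4·L^(-1/2)·64^(2/3) = 32·L^(-1/2).
Profit maximization for a price taker requires P·MP_L = w: 20·32·L^(-1/2) = 320.
So L^(-1/2) = 0.5, which gives L = 4.

L* = 4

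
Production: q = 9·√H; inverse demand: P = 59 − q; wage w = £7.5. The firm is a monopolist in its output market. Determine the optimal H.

Marginal revenue from the inverse demand is MR = 59 − 2q.
The marginal product is MP_H = 4.5·H^(-1/2).
A monopolist hires until marginal revenue product equals the wage: MR·MP_H = w.
At H, q = 9·√H. Substituting and solving: (59 − 18·√H)·4.5·H^(-1/2) = 7.5 gives H = 9.

H* = 9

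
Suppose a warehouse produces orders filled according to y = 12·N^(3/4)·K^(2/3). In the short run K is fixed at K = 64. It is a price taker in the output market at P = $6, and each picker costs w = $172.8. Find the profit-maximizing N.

N* = 625

With K = 64, MP_N = (3/4)·12·N^(-1/4)·64^(2/3) = 144·N^(-1/4).
Profit maximization for a price taker requires P·MP_N = w: 6·144·N^(-1/4) = 172.8.
So N^(-1/4) = 0.2, which gives N = 625.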